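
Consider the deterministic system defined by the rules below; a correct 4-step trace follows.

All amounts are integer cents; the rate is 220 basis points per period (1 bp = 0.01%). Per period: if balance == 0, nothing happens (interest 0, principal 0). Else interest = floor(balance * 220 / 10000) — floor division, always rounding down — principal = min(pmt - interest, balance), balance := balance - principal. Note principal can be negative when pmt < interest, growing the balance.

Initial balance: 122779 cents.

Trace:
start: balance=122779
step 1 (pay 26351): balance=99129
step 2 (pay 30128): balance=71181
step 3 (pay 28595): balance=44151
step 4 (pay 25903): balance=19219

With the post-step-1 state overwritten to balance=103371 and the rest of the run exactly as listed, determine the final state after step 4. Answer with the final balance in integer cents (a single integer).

23748

state after step 1 := balance=103371
step 2 (pay 30128): balance=75517
step 3 (pay 28595): balance=48583
step 4 (pay 25903): balance=23748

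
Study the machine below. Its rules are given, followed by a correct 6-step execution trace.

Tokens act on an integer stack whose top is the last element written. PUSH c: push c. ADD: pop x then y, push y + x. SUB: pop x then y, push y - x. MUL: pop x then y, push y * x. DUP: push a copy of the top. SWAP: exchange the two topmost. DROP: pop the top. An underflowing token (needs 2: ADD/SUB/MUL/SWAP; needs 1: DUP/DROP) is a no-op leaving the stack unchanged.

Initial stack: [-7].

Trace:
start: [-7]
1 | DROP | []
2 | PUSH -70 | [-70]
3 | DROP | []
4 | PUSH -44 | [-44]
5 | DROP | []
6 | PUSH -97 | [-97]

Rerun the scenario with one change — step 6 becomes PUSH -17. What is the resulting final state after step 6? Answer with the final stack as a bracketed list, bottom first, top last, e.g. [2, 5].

[-17]

(re-executing from step 6 with the substitution; state before step 6: [])
6 | PUSH -17 | [-17]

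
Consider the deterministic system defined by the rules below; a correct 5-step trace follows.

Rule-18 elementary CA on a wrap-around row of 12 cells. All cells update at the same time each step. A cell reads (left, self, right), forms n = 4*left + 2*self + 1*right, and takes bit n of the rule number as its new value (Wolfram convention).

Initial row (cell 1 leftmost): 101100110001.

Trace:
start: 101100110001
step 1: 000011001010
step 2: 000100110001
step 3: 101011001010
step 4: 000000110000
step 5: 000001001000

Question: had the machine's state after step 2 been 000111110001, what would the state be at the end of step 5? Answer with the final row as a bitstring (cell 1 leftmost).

001010101000

state after step 2 := 000111110001
step 3: 101000001010
step 4: 000100010000
step 5: 001010101000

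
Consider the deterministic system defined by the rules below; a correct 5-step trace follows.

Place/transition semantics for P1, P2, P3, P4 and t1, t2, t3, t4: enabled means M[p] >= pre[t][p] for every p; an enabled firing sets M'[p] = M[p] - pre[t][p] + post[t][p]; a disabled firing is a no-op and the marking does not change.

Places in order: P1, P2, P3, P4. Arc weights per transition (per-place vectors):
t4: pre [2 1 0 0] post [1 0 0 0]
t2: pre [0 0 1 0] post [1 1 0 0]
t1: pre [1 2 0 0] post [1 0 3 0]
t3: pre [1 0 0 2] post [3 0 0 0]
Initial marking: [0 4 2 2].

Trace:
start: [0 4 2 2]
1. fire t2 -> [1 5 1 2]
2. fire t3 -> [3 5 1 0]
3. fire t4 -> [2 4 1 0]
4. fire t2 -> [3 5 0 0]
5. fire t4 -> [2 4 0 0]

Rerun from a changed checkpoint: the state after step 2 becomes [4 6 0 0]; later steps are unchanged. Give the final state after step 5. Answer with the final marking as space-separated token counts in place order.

state after step 2 := [4 6 0 0]
3. fire t4 -> [3 5 0 0]
4. fire t2 -> [3 5 0 0]
5. fire t4 -> [2 4 0 0]

2 4 0 0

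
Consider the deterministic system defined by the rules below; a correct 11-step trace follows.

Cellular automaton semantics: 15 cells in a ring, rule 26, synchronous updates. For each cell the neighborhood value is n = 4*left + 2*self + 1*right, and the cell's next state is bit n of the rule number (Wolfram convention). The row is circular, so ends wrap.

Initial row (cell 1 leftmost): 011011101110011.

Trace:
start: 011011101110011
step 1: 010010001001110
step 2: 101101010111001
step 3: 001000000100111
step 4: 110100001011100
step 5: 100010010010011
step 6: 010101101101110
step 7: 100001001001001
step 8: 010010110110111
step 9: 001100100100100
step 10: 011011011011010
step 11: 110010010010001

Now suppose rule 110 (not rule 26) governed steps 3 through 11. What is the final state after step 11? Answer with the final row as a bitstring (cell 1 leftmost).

001101000111110

(re-executing steps 3..11 under rule 110; state before step 3: 101101010111001)
step 3: 111111111101011
step 4: 000000000111110
step 5: 000000001100010
step 6: 000000011100110
step 7: 000000110101110
step 8: 000001111111010
step 9: 000011000001110
step 10: 000111000011010
step 11: 001101000111110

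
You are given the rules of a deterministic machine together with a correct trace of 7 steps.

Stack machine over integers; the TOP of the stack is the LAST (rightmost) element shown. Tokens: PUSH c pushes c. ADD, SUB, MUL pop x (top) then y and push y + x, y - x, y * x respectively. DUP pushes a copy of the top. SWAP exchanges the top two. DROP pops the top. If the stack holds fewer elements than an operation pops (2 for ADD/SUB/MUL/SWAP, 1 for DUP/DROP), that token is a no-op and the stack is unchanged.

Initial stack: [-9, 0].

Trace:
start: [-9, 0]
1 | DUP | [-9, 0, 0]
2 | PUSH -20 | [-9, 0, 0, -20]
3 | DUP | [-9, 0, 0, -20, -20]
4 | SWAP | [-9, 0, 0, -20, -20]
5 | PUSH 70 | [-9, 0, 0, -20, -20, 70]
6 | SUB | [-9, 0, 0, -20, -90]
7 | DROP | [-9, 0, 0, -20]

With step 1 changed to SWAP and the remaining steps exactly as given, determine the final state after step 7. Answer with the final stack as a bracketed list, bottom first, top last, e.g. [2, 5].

(re-executing from step 1 with the substitution; state before step 1: [-9, 0])
1 | SWAP | [0, -9]
2 | PUSH -20 | [0, -9, -20]
3 | DUP | [0, -9, -20, -20]
4 | SWAP | [0, -9, -20, -20]
5 | PUSH 70 | [0, -9, -20, -20, 70]
6 | SUB | [0, -9, -20, -90]
7 | DROP | [0, -9, -20]

[0, -9, -20]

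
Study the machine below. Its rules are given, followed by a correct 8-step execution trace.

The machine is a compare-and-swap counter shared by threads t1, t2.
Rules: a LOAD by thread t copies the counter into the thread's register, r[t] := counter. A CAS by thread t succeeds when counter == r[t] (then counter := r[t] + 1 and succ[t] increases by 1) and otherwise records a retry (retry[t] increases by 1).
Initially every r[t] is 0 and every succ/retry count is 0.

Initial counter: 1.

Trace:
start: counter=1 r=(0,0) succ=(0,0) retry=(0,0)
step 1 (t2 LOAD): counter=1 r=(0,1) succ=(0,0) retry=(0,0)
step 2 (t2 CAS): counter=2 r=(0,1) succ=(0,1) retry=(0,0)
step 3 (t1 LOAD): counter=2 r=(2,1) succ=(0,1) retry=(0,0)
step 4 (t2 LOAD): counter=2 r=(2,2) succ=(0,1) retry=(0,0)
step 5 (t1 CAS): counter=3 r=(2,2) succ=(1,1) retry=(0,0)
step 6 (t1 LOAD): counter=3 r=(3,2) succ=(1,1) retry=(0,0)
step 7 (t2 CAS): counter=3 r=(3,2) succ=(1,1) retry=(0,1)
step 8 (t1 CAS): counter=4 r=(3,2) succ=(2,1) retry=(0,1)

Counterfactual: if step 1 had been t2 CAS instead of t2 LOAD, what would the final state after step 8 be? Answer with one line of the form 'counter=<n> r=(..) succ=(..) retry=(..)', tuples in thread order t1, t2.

counter=3 r=(2,1) succ=(2,0) retry=(0,3)

(re-executing from step 1 with the substitution; state before step 1: counter=1 r=(0,0) succ=(0,0) retry=(0,0))
step 1 (t2 CAS): counter=1 r=(0,0) succ=(0,0) retry=(0,1)
step 2 (t2 CAS): counter=1 r=(0,0) succ=(0,0) retry=(0,2)
step 3 (t1 LOAD): counter=1 r=(1,0) succ=(0,0) retry=(0,2)
step 4 (t2 LOAD): counter=1 r=(1,1) succ=(0,0) retry=(0,2)
step 5 (t1 CAS): counter=2 r=(1,1) succ=(1,0) retry=(0,2)
step 6 (t1 LOAD): counter=2 r=(2,1) succ=(1,0) retry=(0,2)
step 7 (t2 CAS): counter=2 r=(2,1) succ=(1,0) retry=(0,3)
step 8 (t1 CAS): counter=3 r=(2,1) succ=(2,0) retry=(0,3)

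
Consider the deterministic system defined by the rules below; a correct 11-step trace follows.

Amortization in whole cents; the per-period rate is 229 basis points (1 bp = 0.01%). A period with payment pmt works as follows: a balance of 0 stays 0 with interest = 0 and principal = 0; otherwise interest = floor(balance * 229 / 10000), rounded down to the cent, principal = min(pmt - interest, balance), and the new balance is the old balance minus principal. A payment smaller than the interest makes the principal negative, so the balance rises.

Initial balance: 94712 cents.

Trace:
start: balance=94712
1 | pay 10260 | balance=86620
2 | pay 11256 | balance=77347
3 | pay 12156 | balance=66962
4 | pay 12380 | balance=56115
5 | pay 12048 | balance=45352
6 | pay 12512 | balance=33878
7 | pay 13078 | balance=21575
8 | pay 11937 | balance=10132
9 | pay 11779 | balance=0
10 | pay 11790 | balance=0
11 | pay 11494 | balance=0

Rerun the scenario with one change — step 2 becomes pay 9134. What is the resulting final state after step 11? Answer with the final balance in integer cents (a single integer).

(re-executing from step 2 with the substitution; state before step 2: balance=86620)
2 | pay 9134 | balance=79469
3 | pay 12156 | balance=69132
4 | pay 12380 | balance=58335
5 | pay 12048 | balance=47622
6 | pay 12512 | balance=36200
7 | pay 13078 | balance=23950
8 | pay 11937 | balance=12561
9 | pay 11779 | balance=1069
10 | pay 11790 | balance=0
11 | pay 11494 | balance=0

0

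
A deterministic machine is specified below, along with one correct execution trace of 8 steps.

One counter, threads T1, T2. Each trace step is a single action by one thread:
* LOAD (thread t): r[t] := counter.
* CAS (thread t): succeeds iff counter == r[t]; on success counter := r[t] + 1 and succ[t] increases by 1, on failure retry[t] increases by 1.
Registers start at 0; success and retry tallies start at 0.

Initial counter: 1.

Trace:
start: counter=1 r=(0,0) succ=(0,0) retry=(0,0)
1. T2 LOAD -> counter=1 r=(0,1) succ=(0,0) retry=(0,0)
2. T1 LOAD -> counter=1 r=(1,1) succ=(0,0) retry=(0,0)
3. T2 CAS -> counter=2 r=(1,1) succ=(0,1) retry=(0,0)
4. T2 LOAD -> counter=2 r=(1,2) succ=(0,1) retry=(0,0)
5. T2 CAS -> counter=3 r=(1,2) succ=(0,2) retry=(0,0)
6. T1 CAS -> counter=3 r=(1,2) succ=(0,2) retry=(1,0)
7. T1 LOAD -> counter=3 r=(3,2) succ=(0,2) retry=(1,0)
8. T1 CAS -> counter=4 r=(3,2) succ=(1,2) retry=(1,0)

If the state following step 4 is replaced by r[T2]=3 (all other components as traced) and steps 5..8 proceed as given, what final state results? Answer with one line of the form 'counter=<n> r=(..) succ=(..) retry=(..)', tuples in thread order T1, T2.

counter=3 r=(2,3) succ=(1,1) retry=(1,1)

state after step 4 := counter=2 r=(1,3) succ=(0,1) retry=(0,0)
5. T2 CAS -> counter=2 r=(1,3) succ=(0,1) retry=(0,1)
6. T1 CAS -> counter=2 r=(1,3) succ=(0,1) retry=(1,1)
7. T1 LOAD -> counter=2 r=(2,3) succ=(0,1) retry=(1,1)
8. T1 CAS -> counter=3 r=(2,3) succ=(1,1) retry=(1,1)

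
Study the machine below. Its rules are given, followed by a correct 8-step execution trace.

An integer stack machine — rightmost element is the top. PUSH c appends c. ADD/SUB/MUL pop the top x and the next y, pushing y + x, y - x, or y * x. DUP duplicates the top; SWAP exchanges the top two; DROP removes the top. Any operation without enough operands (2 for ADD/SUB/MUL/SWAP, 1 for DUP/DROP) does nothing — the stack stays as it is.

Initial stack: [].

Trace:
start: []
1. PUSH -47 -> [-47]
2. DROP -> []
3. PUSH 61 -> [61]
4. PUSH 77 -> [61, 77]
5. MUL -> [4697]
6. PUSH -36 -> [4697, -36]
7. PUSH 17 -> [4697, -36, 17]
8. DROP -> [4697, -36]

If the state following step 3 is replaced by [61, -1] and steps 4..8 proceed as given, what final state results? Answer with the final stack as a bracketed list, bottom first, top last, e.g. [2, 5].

[61, -77, -36]

state after step 3 := [61, -1]
4. PUSH 77 -> [61, -1, 77]
5. MUL -> [61, -77]
6. PUSH -36 -> [61, -77, -36]
7. PUSH 17 -> [61, -77, -36, 17]
8. DROP -> [61, -77, -36]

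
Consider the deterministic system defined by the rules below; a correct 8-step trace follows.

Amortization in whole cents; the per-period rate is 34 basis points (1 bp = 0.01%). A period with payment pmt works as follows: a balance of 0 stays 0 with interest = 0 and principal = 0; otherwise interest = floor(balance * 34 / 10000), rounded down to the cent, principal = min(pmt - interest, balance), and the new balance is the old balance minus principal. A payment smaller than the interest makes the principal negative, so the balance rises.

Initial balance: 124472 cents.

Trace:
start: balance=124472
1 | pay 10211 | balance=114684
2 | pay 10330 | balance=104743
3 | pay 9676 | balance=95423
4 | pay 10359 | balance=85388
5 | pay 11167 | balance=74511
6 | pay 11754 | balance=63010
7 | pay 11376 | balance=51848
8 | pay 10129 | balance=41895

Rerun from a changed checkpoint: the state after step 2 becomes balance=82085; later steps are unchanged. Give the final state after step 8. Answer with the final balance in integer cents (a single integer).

18770

state after step 2 := balance=82085
3 | pay 9676 | balance=72688
4 | pay 10359 | balance=62576
5 | pay 11167 | balance=51621
6 | pay 11754 | balance=40042
7 | pay 11376 | balance=28802
8 | pay 10129 | balance=18770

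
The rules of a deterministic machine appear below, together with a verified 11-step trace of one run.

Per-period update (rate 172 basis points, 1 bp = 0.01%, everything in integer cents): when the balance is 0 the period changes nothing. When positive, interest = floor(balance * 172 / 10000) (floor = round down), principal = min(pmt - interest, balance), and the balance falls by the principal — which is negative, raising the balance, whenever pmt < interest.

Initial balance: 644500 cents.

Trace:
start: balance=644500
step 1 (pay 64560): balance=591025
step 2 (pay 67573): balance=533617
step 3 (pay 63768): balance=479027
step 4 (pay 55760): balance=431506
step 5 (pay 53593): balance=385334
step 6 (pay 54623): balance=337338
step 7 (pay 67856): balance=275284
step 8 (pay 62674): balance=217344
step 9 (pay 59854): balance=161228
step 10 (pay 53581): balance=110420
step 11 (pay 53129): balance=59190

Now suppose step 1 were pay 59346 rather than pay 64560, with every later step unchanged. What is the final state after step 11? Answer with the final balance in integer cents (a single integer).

(re-executing from step 1 with the substitution; state before step 1: balance=644500)
step 1 (pay 59346): balance=596239
step 2 (pay 67573): balance=538921
step 3 (pay 63768): balance=484422
step 4 (pay 55760): balance=436994
step 5 (pay 53593): balance=390917
step 6 (pay 54623): balance=343017
step 7 (pay 67856): balance=281060
step 8 (pay 62674): balance=223220
step 9 (pay 59854): balance=167205
step 10 (pay 53581): balance=116499
step 11 (pay 53129): balance=65373

65373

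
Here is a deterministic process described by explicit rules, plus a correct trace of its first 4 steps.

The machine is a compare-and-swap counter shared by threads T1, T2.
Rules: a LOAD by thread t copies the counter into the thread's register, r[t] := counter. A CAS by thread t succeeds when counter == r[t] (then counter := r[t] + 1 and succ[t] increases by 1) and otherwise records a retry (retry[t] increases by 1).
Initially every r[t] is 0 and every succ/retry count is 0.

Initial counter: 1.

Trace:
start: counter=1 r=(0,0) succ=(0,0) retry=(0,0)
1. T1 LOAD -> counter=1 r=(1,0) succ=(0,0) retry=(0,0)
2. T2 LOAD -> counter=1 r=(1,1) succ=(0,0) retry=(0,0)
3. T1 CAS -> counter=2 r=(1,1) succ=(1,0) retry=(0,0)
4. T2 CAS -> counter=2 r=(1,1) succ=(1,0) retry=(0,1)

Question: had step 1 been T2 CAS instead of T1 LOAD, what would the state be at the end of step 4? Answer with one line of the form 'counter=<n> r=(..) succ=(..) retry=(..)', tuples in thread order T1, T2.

counter=2 r=(0,1) succ=(0,1) retry=(1,1)

(re-executing from step 1 with the substitution; state before step 1: counter=1 r=(0,0) succ=(0,0) retry=(0,0))
1. T2 CAS -> counter=1 r=(0,0) succ=(0,0) retry=(0,1)
2. T2 LOAD -> counter=1 r=(0,1) succ=(0,0) retry=(0,1)
3. T1 CAS -> counter=1 r=(0,1) succ=(0,0) retry=(1,1)
4. T2 CAS -> counter=2 r=(0,1) succ=(0,1) retry=(1,1)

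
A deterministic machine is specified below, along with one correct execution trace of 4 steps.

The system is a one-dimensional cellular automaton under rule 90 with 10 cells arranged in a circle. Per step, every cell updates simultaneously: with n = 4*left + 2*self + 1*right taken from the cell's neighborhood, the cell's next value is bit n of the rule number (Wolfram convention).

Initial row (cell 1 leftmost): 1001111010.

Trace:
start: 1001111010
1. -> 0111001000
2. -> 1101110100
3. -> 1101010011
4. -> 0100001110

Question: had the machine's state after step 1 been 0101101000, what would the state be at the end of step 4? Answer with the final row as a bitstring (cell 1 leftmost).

state after step 1 := 0101101000
2. -> 1001100100
3. -> 0111111011
4. -> 0100001011

0100001011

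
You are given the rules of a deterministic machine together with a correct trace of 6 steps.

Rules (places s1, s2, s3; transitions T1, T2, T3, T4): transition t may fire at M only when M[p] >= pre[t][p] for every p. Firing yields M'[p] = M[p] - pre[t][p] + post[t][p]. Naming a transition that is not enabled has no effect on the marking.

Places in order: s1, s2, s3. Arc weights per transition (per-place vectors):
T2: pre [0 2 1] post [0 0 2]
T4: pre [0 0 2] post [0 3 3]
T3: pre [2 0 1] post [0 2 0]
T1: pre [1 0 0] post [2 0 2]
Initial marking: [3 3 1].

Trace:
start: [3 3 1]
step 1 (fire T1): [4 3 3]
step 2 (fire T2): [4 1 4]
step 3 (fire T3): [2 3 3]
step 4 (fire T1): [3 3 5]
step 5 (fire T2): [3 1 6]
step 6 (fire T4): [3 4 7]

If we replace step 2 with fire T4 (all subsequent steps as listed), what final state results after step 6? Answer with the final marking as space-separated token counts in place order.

(re-executing from step 2 with the substitution; state before step 2: [4 3 3])
step 2 (fire T4): [4 6 4]
step 3 (fire T3): [2 8 3]
step 4 (fire T1): [3 8 5]
step 5 (fire T2): [3 6 6]
step 6 (fire T4): [3 9 7]

3 9 7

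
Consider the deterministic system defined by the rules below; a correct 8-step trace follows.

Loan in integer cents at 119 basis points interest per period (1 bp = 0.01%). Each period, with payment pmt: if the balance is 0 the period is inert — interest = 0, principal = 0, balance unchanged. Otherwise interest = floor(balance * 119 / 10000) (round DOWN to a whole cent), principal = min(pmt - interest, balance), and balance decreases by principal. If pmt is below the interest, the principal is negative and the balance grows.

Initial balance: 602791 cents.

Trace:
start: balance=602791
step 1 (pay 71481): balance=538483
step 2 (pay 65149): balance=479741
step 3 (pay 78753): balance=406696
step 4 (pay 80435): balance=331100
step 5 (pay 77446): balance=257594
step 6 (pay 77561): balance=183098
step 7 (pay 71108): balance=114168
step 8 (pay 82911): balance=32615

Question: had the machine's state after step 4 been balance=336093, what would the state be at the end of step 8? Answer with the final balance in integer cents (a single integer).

state after step 4 := balance=336093
step 5 (pay 77446): balance=262646
step 6 (pay 77561): balance=188210
step 7 (pay 71108): balance=119341
step 8 (pay 82911): balance=37850

37850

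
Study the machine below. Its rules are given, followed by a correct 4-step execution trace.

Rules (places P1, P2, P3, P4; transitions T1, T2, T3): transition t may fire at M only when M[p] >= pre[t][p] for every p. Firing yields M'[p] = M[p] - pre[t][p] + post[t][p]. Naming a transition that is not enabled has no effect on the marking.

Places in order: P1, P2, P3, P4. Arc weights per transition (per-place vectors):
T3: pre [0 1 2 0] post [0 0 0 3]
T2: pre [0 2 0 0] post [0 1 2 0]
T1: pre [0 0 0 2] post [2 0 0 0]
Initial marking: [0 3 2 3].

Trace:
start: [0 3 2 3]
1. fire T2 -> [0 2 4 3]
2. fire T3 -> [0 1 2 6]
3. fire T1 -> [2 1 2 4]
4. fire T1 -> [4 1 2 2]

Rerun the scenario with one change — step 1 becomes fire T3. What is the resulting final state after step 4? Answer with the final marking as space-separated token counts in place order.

4 2 0 2

(re-executing from step 1 with the substitution; state before step 1: [0 3 2 3])
1. fire T3 -> [0 2 0 6]
2. fire T3 -> [0 2 0 6]
3. fire T1 -> [2 2 0 4]
4. fire T1 -> [4 2 0 2]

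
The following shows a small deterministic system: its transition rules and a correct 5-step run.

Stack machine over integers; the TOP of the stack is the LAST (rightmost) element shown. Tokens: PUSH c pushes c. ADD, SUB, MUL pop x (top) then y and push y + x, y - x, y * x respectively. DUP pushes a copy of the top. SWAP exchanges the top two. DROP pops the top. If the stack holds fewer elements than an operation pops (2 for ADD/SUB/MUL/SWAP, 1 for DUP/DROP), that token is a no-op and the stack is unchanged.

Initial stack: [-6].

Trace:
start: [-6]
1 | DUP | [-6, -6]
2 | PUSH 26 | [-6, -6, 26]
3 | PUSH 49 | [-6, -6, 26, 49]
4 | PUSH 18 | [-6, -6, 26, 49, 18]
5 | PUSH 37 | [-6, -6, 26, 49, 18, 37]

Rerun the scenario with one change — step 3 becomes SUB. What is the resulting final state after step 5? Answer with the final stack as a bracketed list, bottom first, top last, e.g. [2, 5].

(re-executing from step 3 with the substitution; state before step 3: [-6, -6, 26])
3 | SUB | [-6, -32]
4 | PUSH 18 | [-6, -32, 18]
5 | PUSH 37 | [-6, -32, 18, 37]

[-6, -32, 18, 37]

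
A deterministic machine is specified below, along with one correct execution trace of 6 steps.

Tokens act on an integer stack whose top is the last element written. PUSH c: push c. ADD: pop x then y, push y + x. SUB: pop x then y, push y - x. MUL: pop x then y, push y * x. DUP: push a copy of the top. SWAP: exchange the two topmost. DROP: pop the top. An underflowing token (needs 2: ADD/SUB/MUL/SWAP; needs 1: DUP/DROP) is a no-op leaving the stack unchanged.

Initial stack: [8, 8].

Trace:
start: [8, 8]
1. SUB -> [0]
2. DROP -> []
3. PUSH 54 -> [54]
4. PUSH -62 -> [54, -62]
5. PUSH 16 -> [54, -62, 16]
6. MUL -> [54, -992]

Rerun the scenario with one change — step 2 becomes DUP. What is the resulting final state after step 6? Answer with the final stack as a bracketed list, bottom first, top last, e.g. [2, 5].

(re-executing from step 2 with the substitution; state before step 2: [0])
2. DUP -> [0, 0]
3. PUSH 54 -> [0, 0, 54]
4. PUSH -62 -> [0, 0, 54, -62]
5. PUSH 16 -> [0, 0, 54, -62, 16]
6. MUL -> [0, 0, 54, -992]

[0, 0, 54, -992]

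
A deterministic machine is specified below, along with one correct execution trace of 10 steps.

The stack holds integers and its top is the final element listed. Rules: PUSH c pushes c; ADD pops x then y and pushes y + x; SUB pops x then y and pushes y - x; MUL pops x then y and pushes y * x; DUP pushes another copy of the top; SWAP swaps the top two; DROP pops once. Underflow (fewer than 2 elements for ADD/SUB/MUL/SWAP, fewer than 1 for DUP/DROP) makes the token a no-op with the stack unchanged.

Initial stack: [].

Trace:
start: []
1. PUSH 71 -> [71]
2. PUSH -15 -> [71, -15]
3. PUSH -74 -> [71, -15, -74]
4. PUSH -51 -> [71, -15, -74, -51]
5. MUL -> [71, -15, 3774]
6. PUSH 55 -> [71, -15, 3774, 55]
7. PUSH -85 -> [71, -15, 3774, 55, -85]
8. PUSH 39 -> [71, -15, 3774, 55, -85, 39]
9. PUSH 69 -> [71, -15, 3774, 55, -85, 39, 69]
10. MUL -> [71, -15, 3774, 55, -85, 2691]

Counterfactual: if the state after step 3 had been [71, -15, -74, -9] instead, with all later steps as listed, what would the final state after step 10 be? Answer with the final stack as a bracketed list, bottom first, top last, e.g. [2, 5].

state after step 3 := [71, -15, -74, -9]
4. PUSH -51 -> [71, -15, -74, -9, -51]
5. MUL -> [71, -15, -74, 459]
6. PUSH 55 -> [71, -15, -74, 459, 55]
7. PUSH -85 -> [71, -15, -74, 459, 55, -85]
8. PUSH 39 -> [71, -15, -74, 459, 55, -85, 39]
9. PUSH 69 -> [71, -15, -74, 459, 55, -85, 39, 69]
10. MUL -> [71, -15, -74, 459, 55, -85, 2691]

[71, -15, -74, 459, 55, -85, 2691]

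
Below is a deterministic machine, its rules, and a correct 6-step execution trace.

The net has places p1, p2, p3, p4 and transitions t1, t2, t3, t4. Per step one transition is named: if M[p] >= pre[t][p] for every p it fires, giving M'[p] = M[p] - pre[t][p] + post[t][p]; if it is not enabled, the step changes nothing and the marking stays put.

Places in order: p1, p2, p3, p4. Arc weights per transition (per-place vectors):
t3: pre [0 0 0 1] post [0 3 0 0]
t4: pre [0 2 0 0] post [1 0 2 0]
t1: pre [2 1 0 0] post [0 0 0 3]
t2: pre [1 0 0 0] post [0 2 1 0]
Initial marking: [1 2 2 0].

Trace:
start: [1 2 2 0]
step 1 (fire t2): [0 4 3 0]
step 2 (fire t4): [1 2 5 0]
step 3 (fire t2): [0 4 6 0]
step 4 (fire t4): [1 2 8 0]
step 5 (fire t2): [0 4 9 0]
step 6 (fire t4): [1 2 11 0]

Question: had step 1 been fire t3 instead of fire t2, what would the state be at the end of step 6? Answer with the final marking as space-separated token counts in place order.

(re-executing from step 1 with the substitution; state before step 1: [1 2 2 0])
step 1 (fire t3): [1 2 2 0]
step 2 (fire t4): [2 0 4 0]
step 3 (fire t2): [1 2 5 0]
step 4 (fire t4): [2 0 7 0]
step 5 (fire t2): [1 2 8 0]
step 6 (fire t4): [2 0 10 0]

2 0 10 0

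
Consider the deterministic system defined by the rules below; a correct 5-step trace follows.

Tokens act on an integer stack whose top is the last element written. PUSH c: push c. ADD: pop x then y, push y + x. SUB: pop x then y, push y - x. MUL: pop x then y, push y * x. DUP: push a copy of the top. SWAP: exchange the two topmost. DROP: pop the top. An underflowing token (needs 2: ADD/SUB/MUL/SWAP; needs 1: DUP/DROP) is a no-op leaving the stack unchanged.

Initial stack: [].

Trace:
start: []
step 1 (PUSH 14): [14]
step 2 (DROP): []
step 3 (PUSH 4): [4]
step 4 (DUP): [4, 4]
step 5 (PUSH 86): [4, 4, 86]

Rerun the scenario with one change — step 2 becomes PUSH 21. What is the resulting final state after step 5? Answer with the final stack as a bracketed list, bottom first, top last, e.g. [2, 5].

(re-executing from step 2 with the substitution; state before step 2: [14])
step 2 (PUSH 21): [14, 21]
step 3 (PUSH 4): [14, 21, 4]
step 4 (DUP): [14, 21, 4, 4]
step 5 (PUSH 86): [14, 21, 4, 4, 86]

[14, 21, 4, 4, 86]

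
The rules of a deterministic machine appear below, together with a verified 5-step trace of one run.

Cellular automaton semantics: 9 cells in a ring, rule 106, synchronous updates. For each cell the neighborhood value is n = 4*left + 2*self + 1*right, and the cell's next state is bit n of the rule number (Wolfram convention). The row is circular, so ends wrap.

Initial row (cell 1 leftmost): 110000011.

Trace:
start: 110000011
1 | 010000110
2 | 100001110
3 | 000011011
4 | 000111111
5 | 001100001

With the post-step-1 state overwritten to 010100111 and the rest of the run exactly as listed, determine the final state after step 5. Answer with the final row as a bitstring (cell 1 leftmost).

state after step 1 := 010100111
2 | 101001101
3 | 110011111
4 | 010110000
5 | 101110000

101110000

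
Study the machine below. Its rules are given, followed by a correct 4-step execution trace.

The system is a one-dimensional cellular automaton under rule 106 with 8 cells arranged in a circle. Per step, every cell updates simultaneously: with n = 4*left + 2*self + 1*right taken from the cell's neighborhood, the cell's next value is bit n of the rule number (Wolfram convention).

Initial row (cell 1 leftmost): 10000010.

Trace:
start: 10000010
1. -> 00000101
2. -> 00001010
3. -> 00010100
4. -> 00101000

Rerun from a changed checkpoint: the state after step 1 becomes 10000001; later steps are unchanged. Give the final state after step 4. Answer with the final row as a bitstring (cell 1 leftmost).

state after step 1 := 10000001
2. -> 10000011
3. -> 10000110
4. -> 00001111

00001111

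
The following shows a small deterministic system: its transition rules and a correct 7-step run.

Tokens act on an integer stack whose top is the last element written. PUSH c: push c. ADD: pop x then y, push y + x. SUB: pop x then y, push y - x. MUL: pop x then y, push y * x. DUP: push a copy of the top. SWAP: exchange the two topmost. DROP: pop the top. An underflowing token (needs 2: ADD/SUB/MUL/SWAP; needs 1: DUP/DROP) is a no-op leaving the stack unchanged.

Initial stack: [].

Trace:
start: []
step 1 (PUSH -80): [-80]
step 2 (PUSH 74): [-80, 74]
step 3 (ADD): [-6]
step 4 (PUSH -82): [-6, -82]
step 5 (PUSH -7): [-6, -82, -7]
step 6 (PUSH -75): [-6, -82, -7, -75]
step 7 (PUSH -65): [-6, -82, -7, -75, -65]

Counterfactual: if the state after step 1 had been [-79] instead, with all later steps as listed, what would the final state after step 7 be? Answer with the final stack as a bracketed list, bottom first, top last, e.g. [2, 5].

[-5, -82, -7, -75, -65]

state after step 1 := [-79]
step 2 (PUSH 74): [-79, 74]
step 3 (ADD): [-5]
step 4 (PUSH -82): [-5, -82]
step 5 (PUSH -7): [-5, -82, -7]
step 6 (PUSH -75): [-5, -82, -7, -75]
step 7 (PUSH -65): [-5, -82, -7, -75, -65]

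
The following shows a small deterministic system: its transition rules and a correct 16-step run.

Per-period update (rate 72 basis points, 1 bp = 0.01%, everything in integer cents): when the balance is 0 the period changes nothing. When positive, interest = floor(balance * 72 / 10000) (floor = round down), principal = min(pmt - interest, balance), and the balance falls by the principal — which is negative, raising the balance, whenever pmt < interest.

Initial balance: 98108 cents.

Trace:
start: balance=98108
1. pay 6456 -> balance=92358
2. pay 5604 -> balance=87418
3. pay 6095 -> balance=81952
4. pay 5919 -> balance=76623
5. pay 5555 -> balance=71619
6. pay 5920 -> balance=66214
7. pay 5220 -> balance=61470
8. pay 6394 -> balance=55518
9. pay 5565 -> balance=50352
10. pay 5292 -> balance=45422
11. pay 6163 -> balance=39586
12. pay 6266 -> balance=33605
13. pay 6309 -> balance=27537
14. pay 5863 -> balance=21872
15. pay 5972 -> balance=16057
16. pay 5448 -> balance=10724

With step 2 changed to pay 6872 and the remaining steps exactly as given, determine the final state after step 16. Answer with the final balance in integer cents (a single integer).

(re-executing from step 2 with the substitution; state before step 2: balance=92358)
2. pay 6872 -> balance=86150
3. pay 6095 -> balance=80675
4. pay 5919 -> balance=75336
5. pay 5555 -> balance=70323
6. pay 5920 -> balance=64909
7. pay 5220 -> balance=60156
8. pay 6394 -> balance=54195
9. pay 5565 -> balance=49020
10. pay 5292 -> balance=44080
11. pay 6163 -> balance=38234
12. pay 6266 -> balance=32243
13. pay 6309 -> balance=26166
14. pay 5863 -> balance=20491
15. pay 5972 -> balance=14666
16. pay 5448 -> balance=9323

9323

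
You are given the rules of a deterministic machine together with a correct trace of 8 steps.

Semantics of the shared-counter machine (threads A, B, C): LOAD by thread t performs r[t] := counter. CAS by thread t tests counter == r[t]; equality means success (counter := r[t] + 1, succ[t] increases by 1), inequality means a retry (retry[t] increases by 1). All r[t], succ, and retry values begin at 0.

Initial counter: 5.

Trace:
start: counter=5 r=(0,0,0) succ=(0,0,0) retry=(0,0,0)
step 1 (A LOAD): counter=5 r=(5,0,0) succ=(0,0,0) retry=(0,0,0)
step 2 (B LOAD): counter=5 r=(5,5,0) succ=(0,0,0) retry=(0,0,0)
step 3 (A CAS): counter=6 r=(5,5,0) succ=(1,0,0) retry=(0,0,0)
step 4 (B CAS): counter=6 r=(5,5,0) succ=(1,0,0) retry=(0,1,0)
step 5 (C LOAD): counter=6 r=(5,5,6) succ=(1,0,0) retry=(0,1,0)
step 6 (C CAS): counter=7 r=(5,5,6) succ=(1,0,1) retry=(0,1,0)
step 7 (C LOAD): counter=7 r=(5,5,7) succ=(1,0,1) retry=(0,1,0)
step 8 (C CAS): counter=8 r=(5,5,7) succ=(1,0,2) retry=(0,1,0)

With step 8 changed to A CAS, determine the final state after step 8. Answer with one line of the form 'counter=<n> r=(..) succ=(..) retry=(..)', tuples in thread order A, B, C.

counter=7 r=(5,5,7) succ=(1,0,1) retry=(1,1,0)

(re-executing from step 8 with the substitution; state before step 8: counter=7 r=(5,5,7) succ=(1,0,1) retry=(0,1,0))
step 8 (A CAS): counter=7 r=(5,5,7) succ=(1,0,1) retry=(1,1,0)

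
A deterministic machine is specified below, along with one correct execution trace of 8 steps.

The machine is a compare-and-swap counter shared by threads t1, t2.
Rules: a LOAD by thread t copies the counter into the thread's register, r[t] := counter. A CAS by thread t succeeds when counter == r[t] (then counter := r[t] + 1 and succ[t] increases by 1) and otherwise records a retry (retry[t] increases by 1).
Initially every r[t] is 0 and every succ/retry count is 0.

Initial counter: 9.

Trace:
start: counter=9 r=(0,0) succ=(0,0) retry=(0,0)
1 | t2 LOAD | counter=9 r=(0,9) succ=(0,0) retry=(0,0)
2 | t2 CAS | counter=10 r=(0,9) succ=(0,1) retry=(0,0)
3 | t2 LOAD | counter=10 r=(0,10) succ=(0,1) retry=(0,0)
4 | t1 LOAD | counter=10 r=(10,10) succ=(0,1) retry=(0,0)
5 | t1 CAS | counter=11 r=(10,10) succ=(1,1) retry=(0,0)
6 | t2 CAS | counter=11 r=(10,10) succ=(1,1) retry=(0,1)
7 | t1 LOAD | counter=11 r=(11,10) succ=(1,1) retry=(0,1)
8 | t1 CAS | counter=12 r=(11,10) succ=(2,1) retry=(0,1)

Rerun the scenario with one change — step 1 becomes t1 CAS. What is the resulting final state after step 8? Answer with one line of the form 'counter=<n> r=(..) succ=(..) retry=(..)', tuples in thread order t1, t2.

counter=11 r=(10,9) succ=(2,0) retry=(1,2)

(re-executing from step 1 with the substitution; state before step 1: counter=9 r=(0,0) succ=(0,0) retry=(0,0))
1 | t1 CAS | counter=9 r=(0,0) succ=(0,0) retry=(1,0)
2 | t2 CAS | counter=9 r=(0,0) succ=(0,0) retry=(1,1)
3 | t2 LOAD | counter=9 r=(0,9) succ=(0,0) retry=(1,1)
4 | t1 LOAD | counter=9 r=(9,9) succ=(0,0) retry=(1,1)
5 | t1 CAS | counter=10 r=(9,9) succ=(1,0) retry=(1,1)
6 | t2 CAS | counter=10 r=(9,9) succ=(1,0) retry=(1,2)
7 | t1 LOAD | counter=10 r=(10,9) succ=(1,0) retry=(1,2)
8 | t1 CAS | counter=11 r=(10,9) succ=(2,0) retry=(1,2)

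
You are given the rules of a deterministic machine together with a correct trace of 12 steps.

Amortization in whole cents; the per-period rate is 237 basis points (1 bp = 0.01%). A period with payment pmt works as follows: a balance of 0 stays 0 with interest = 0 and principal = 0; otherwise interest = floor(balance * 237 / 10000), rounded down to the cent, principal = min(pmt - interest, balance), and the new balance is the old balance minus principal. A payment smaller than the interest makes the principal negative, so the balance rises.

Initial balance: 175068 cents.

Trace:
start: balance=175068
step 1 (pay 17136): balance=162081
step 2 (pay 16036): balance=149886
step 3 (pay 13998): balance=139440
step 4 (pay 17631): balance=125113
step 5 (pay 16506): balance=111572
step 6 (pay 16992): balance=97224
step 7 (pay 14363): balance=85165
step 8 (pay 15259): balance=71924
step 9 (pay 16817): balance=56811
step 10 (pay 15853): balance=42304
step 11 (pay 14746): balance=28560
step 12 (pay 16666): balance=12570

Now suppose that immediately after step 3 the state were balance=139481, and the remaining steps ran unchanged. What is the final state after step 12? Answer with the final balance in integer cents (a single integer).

12621

state after step 3 := balance=139481
step 4 (pay 17631): balance=125155
step 5 (pay 16506): balance=111615
step 6 (pay 16992): balance=97268
step 7 (pay 14363): balance=85210
step 8 (pay 15259): balance=71970
step 9 (pay 16817): balance=56858
step 10 (pay 15853): balance=42352
step 11 (pay 14746): balance=28609
step 12 (pay 16666): balance=12621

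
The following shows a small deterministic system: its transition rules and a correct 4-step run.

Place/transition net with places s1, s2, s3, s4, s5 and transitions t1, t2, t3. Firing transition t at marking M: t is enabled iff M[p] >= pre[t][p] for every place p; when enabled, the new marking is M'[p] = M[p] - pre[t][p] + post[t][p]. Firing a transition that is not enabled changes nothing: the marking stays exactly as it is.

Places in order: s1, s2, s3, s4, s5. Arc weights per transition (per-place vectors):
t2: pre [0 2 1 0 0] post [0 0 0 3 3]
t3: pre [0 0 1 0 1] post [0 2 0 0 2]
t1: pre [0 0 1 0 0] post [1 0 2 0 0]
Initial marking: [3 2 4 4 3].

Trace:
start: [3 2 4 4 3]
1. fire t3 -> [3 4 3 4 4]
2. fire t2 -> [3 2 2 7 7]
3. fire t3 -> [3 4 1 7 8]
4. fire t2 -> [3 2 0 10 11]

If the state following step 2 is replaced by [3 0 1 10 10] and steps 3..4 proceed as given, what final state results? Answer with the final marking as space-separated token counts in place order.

3 2 0 10 11

state after step 2 := [3 0 1 10 10]
3. fire t3 -> [3 2 0 10 11]
4. fire t2 -> [3 2 0 10 11]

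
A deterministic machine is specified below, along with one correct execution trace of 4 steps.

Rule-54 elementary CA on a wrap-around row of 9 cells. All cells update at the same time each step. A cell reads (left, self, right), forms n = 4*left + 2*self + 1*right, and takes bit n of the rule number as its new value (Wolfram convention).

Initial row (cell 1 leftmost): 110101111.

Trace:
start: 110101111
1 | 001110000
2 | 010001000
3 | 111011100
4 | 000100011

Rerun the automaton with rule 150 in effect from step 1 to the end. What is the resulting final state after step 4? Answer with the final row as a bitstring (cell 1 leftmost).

010101000

(re-executing steps 1..4 under rule 150; state before step 1: 110101111)
1 | 100100111
2 | 011111011
3 | 001110000
4 | 010101000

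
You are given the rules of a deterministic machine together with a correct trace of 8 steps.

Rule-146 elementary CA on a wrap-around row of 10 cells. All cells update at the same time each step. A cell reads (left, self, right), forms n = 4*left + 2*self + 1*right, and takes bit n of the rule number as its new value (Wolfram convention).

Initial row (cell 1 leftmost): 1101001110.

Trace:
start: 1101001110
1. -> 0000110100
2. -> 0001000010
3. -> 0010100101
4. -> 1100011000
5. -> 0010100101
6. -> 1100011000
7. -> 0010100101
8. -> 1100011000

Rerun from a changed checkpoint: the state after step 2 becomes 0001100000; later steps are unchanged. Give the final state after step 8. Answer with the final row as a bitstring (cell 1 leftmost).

state after step 2 := 0001100000
3. -> 0010010000
4. -> 0101101000
5. -> 1000000100
6. -> 0100001011
7. -> 0010010000
8. -> 0101101000

0101101000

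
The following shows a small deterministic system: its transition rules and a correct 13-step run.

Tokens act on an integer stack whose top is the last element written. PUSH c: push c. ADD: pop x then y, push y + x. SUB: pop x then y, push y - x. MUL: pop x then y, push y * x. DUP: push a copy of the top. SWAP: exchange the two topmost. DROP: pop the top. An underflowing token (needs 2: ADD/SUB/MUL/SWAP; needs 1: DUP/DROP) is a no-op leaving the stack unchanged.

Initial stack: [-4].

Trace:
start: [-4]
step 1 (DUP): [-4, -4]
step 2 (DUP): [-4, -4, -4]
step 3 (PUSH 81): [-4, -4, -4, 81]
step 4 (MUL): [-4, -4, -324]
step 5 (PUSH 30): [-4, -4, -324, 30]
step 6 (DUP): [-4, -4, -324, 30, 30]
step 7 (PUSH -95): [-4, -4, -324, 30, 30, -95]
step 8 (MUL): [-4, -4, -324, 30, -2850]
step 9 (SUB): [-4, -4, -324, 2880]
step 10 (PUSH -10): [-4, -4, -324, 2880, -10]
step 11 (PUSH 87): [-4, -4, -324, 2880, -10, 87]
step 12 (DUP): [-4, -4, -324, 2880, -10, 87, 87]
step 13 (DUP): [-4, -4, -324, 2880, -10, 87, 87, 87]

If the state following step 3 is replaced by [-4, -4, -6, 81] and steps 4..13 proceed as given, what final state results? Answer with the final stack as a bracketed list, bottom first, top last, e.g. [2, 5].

[-4, -4, -486, 2880, -10, 87, 87, 87]

state after step 3 := [-4, -4, -6, 81]
step 4 (MUL): [-4, -4, -486]
step 5 (PUSH 30): [-4, -4, -486, 30]
step 6 (DUP): [-4, -4, -486, 30, 30]
step 7 (PUSH -95): [-4, -4, -486, 30, 30, -95]
step 8 (MUL): [-4, -4, -486, 30, -2850]
step 9 (SUB): [-4, -4, -486, 2880]
step 10 (PUSH -10): [-4, -4, -486, 2880, -10]
step 11 (PUSH 87): [-4, -4, -486, 2880, -10, 87]
step 12 (DUP): [-4, -4, -486, 2880, -10, 87, 87]
step 13 (DUP): [-4, -4, -486, 2880, -10, 87, 87, 87]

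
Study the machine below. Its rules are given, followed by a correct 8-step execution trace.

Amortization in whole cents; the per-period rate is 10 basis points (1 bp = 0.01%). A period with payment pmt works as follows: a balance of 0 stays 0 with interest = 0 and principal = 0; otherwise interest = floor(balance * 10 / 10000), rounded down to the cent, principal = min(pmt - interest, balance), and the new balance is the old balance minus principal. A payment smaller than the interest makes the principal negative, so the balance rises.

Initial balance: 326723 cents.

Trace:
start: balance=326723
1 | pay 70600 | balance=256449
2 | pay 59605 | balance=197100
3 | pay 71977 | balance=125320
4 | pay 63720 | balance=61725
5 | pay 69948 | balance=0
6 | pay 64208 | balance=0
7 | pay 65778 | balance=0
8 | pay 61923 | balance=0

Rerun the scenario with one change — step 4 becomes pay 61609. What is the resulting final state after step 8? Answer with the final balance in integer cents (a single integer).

0

(re-executing from step 4 with the substitution; state before step 4: balance=125320)
4 | pay 61609 | balance=63836
5 | pay 69948 | balance=0
6 | pay 64208 | balance=0
7 | pay 65778 | balance=0
8 | pay 61923 | balance=0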